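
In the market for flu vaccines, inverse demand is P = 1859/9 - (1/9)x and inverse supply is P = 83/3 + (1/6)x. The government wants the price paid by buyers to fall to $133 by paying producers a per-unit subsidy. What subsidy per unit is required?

Required subsidy s = $5 per unit

At a buyer price of 133, quantity demanded is 1859 − 9·133 = 662.
Sellers supply 662 only when they receive Ps = 83/3 + (1/6)·662 = 138.
s = Ps − Pb = 138 − 133 = 5.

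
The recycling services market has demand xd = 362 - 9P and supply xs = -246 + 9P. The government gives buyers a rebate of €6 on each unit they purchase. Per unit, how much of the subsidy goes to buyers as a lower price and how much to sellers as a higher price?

Buyers gain €3 per unit; sellers gain €3 per unit

Pre-subsidy: 362 - 9P = -246 + 9P gives P* = 304/9, x* = 58.
With the rebate, buyers effectively pay Pb = Ps − 6, where Ps is the price sellers receive.
Demand in terms of Ps becomes xd = 362 − 9(Ps − 6) = 416 - 9Ps. Setting this equal to supply: 416 - 9Ps = -246 + 9Ps, so Ps = 331/9.
Buyers pay Pb = 331/9 − 6 = 277/9; x' = -246 + 9·(331/9) = 85.
Buyers' price falls by P* − Pb = 304/9 − 277/9 = 3; sellers' price rises by Ps − P* = 331/9 − 304/9 = 3.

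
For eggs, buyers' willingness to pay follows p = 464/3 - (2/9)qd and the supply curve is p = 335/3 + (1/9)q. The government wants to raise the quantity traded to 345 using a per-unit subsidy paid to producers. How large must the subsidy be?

At q = 345, from the demand curve buyers pay pb = 464/3 − (2/9)·345 = 78; from the supply curve sellers need ps = 335/3 + (1/9)·345 = 150.
The subsidy must fill the gap: s = ps − pb = 150 − 78 = 72.

Required subsidy s = 72 per unit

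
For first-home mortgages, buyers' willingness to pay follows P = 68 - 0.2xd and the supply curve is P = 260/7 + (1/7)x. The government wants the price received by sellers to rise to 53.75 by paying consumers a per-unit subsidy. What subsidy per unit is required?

At a seller price of 53.75, quantity supplied is -260 + 7·53.75 = 116.25.
Buyers absorb 116.25 only when they pay Pb = 68 − 0.2·116.25 = 44.75.
s = Ps − Pb = 53.75 − 44.75 = 9.

Required subsidy s = 9 per unit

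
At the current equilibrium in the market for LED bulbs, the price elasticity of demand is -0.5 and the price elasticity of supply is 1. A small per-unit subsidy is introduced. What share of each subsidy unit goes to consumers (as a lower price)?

Consumer share = 2/3

For a small subsidy around the equilibrium, the benefit split depends on the relative slopes, which at a point are proportional to the elasticities.
Buyer share = εs/(εs + |εd|) = 1/(1 + 0.5) = 2/3; seller share = |εd|/(εs + |εd|) = 1/3.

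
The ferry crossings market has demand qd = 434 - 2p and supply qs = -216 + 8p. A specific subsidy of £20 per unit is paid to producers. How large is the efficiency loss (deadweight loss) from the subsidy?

Pre-subsidy: 434 - 2p = -216 + 8p gives p* = 65, q* = 304.
With the subsidy, sellers receive ps = pb + 20 for each unit, where pb is the price buyers pay.
Supply in terms of pb becomes qs = -216 + 8(pb + 20) = -56 + 8pb. Setting this equal to demand: 434 - 2pb = -56 + 8pb, so pb = 49.
Sellers receive ps = 49 + 20 = 69; q' = 434 − 2·49 = 336.
The subsidy expands output by 336 − 304 = 32 past the efficient level; on those units the gap between marginal cost and willingness to pay runs from 0 up to 20.
DWL = ½ × 20 × 32 = 320.

Deadweight loss = £320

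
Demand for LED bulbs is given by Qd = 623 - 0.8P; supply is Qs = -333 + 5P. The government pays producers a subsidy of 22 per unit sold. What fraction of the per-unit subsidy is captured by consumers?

Consumer share = 25/29

Pre-subsidy: 623 - 0.8P = -333 + 5P gives P* = 4780/29, Q* = 14243/29.
With the subsidy, sellers receive Ps = Pb + 22 for each unit, where Pb is the price buyers pay.
Supply in terms of Pb becomes Qs = -333 + 5(Pb + 22) = -223 + 5Pb. Setting this equal to demand: 623 - 0.8Pb = -223 + 5Pb, so Pb = 4230/29.
Sellers receive Ps = 4230/29 + 22 = 4868/29; Q' = 623 − 0.8·(4230/29) = 14683/29.
Buyers' price falls by P* − Pb = 4780/29 − 4230/29 = 550/29; sellers' price rises by Ps − P* = 4868/29 − 4780/29 = 88/29.
So consumers capture (550/29)/22 = 25/29 of each unit of subsidy.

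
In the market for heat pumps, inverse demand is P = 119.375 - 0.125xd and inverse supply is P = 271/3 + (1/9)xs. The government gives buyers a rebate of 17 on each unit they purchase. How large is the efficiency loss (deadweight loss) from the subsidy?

Pre-subsidy: 119.375 - 0.125x = 271/3 + (1/9)x gives x* = 123 and P* = 104.
With the rebate, buyers effectively pay Pb = Ps − 17, where Ps is the price sellers receive.
On the curves, Pb = 119.375 - 0.125x and Ps = 271/3 + (1/9)x; the wedge Ps − Pb = 17 gives 271/3 + (1/9)x − (119.375 - 0.125x) = 17, so x' = 195.
Then Pb = 119.375 − 0.125·195 = 95 and Ps = 271/3 + (1/9)·195 = 112.
The subsidy expands output by 195 − 123 = 72 past the efficient level; on those units the gap between marginal cost and willingness to pay runs from 0 up to 17.
DWL = ½ × 17 × 72 = 612.

Deadweight loss = 612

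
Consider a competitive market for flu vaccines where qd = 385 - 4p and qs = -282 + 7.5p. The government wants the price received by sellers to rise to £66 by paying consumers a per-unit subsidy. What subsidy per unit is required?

Required subsidy s = £23 per unit

At a seller price of 66, quantity supplied is -282 + 7.5·66 = 213.
Buyers absorb 213 only when they pay pb with 385 − 4·pb = 213, i.e. pb = 43.
s = ps − pb = 66 − 43 = 23.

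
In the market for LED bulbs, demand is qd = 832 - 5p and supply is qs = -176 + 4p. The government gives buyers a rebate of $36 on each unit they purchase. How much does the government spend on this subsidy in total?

Pre-subsidy: 832 - 5p = -176 + 4p gives p* = 112, q* = 272.
With the rebate, buyers effectively pay pb = ps − 36, where ps is the price sellers receive.
Demand in terms of ps becomes qd = 832 − 5(ps − 36) = 1012 - 5ps. Setting this equal to supply: 1012 - 5ps = -176 + 4ps, so ps = 132.
Buyers pay pb = 132 − 36 = 96; q' = -176 + 4·132 = 352.
Government outlay = subsidy × quantity = 36 × 352 = 12672.

Government cost = $12672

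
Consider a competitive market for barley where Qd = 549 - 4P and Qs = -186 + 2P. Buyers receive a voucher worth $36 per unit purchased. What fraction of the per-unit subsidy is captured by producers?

Pre-subsidy: 549 - 4P = -186 + 2P gives P* = 122.5, Q* = 59.
With the rebate, buyers effectively pay Pb = Ps − 36, where Ps is the price sellers receive.
Demand in terms of Ps becomes Qd = 549 − 4(Ps − 36) = 693 - 4Ps. Setting this equal to supply: 693 - 4Ps = -186 + 2Ps, so Ps = 146.5.
Buyers pay Pb = 146.5 − 36 = 110.5; Q' = -186 + 2·146.5 = 107.
Buyers' price falls by P* − Pb = 122.5 − 110.5 = 12; sellers' price rises by Ps − P* = 146.5 − 122.5 = 24.
So producers capture 24/36 = 2/3 of each unit of subsidy.

Producer share = 2/3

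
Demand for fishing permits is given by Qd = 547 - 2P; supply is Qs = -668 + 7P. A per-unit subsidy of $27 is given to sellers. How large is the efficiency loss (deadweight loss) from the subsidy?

Deadweight loss = $567

Pre-subsidy: 547 - 2P = -668 + 7P gives P* = 135, Q* = 277.
With the subsidy, sellers receive Ps = Pb + 27 for each unit, where Pb is the price buyers pay.
Supply in terms of Pb becomes Qs = -668 + 7(Pb + 27) = -479 + 7Pb. Setting this equal to demand: 547 - 2Pb = -479 + 7Pb, so Pb = 114.
Sellers receive Ps = 114 + 27 = 141; Q' = 547 − 2·114 = 319.
The subsidy expands output by 319 − 277 = 42 past the efficient level; on those units the gap between marginal cost and willingness to pay runs from 0 up to 27.
DWL = ½ × 27 × 42 = 567.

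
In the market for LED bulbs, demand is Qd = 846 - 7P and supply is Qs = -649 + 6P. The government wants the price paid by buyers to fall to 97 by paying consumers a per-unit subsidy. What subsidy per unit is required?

At a buyer price of 97, quantity demanded is 846 − 7·97 = 167.
Sellers supply 167 only when they receive Ps with -649 + 6·Ps = 167, i.e. Ps = 136.
s = Ps − Pb = 136 − 97 = 39.

Required subsidy s = 39 per unit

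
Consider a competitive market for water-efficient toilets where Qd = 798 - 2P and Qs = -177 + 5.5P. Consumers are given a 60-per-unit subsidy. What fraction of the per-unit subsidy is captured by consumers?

Consumer share = 11/15

Pre-subsidy: 798 - 2P = -177 + 5.5P gives P* = 130, Q* = 538.
With the rebate, buyers effectively pay Pb = Ps − 60, where Ps is the price sellers receive.
Demand in terms of Ps becomes Qd = 798 − 2(Ps − 60) = 918 - 2Ps. Setting this equal to supply: 918 - 2Ps = -177 + 5.5Ps, so Ps = 146.
Buyers pay Pb = 146 − 60 = 86; Q' = -177 + 5.5·146 = 626.
Buyers' price falls by P* − Pb = 130 − 86 = 44; sellers' price rises by Ps − P* = 146 − 130 = 16.
So consumers capture 44/60 = 11/15 of each unit of subsidy.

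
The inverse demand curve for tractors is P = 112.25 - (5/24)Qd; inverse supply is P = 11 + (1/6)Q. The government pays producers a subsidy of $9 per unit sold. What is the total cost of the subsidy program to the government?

Pre-subsidy: 112.25 - (5/24)Q = 11 + (1/6)Q gives Q* = 270 and P* = 56.
With the subsidy, sellers receive Ps = Pb + 9 for each unit, where Pb is the price buyers pay.
On the curves, Pb = 112.25 - (5/24)Q and Ps = 11 + (1/6)Q; the wedge Ps − Pb = 9 gives 11 + (1/6)Q − (112.25 - (5/24)Q) = 9, so Q' = 294.
Then Pb = 112.25 − (5/24)·294 = 51 and Ps = 11 + (1/6)·294 = 60.
Government outlay = subsidy × quantity = 9 × 294 = 2646.

Government cost = $2646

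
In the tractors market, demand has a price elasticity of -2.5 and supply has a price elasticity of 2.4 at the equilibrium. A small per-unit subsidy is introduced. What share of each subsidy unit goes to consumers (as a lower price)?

For a small subsidy around the equilibrium, the benefit split depends on the relative slopes, which at a point are proportional to the elasticities.
Buyer share = εs/(εs + |εd|) = 2.4/(2.4 + 2.5) = 24/49; seller share = |εd|/(εs + |εd|) = 25/49.

Consumer share = 24/49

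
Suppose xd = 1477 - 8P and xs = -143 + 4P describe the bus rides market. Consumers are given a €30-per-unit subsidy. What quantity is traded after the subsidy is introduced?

Pre-subsidy: 1477 - 8P = -143 + 4P gives P* = 135, x* = 397.
With the rebate, buyers effectively pay Pb = Ps − 30, where Ps is the price sellers receive.
Demand in terms of Ps becomes xd = 1477 − 8(Ps − 30) = 1717 - 8Ps. Setting this equal to supply: 1717 - 8Ps = -143 + 4Ps, so Ps = 155.
Buyers pay Pb = 155 − 30 = 125; x' = -143 + 4·155 = 477.

x' = 477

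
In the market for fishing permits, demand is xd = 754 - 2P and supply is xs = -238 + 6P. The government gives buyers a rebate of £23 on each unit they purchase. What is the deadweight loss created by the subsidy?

Deadweight loss = £396.75

Pre-subsidy: 754 - 2P = -238 + 6P gives P* = 124, x* = 506.
With the rebate, buyers effectively pay Pb = Ps − 23, where Ps is the price sellers receive.
Demand in terms of Ps becomes xd = 754 − 2(Ps − 23) = 800 - 2Ps. Setting this equal to supply: 800 - 2Ps = -238 + 6Ps, so Ps = 129.75.
Buyers pay Pb = 129.75 − 23 = 106.75; x' = -238 + 6·129.75 = 540.5.
The subsidy expands output by 540.5 − 506 = 34.5 past the efficient level; on those units the gap between marginal cost and willingness to pay runs from 0 up to 23.
DWL = ½ × 23 × 34.5 = 396.75.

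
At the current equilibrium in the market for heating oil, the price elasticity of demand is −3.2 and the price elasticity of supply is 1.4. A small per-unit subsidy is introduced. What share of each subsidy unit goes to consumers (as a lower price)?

Consumer share = 7/23

For a small subsidy around the equilibrium, the benefit split depends on the relative slopes, which at a point are proportional to the elasticities.
Buyer share = εs/(εs + |εd|) = 1.4/(1.4 + 3.2) = 7/23; seller share = |εd|/(εs + |εd|) = 16/23.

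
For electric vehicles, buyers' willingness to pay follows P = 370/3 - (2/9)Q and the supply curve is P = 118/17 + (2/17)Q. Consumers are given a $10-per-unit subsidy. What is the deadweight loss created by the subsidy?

Deadweight loss = 3825/26

Pre-subsidy: 370/3 - (2/9)Q = 118/17 + (2/17)Q gives Q* = 4452/13 and P* = 614/13.
With the rebate, buyers effectively pay Pb = Ps − 10, where Ps is the price sellers receive.
On the curves, Pb = 370/3 - (2/9)Q and Ps = 118/17 + (2/17)Q; the wedge Ps − Pb = 10 gives 118/17 + (2/17)Q − (370/3 - (2/9)Q) = 10, so Q' = 9669/26.
Then Pb = 370/3 − (2/9)·(9669/26) = 529/13 and Ps = 118/17 + (2/17)·(9669/26) = 659/13.
The subsidy expands output by 9669/26 − 4452/13 = 765/26 past the efficient level; on those units the gap between marginal cost and willingness to pay runs from 0 up to 10.
DWL = ½ × 10 × 765/26 = 3825/26.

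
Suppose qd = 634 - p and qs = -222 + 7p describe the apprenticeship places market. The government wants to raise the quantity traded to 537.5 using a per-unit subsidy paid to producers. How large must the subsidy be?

Required subsidy s = 12 per unit

At q = 537.5, invert demand for the buyer price: pb = (634 − 537.5)/1 = 96.5; invert supply for the seller price: ps = (537.5 − (-222))/7 = 108.5.
The subsidy must fill the gap: s = ps − pb = 108.5 − 96.5 = 12.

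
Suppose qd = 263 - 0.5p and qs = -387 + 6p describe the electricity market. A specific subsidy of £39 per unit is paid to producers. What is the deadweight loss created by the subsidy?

Deadweight loss = £351

Pre-subsidy: 263 - 0.5p = -387 + 6p gives p* = 100, q* = 213.
With the subsidy, sellers receive ps = pb + 39 for each unit, where pb is the price buyers pay.
Supply in terms of pb becomes qs = -387 + 6(pb + 39) = -153 + 6pb. Setting this equal to demand: 263 - 0.5pb = -153 + 6pb, so pb = 64.
Sellers receive ps = 64 + 39 = 103; q' = 263 − 0.5·64 = 231.
The subsidy expands output by 231 − 213 = 18 past the efficient level; on those units the gap between marginal cost and willingness to pay runs from 0 up to 39.
DWL = ½ × 39 × 18 = 351.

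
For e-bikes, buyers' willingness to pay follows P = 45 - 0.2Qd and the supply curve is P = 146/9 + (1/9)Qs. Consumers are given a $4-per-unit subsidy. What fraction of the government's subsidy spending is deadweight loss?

Pre-subsidy: 45 - 0.2Q = 146/9 + (1/9)Q gives Q* = 92.5 and P* = 26.5.
With the rebate, buyers effectively pay Pb = Ps − 4, where Ps is the price sellers receive.
On the curves, Pb = 45 - 0.2Q and Ps = 146/9 + (1/9)Q; the wedge Ps − Pb = 4 gives 146/9 + (1/9)Q − (45 - 0.2Q) = 4, so Q' = 1475/14.
Then Pb = 45 − 0.2·(1475/14) = 335/14 and Ps = 146/9 + (1/9)·(1475/14) = 391/14.
ΔCS = ½(92.5 + 1475/14)(26.5 − 335/14) = 12465/49; ΔPS = ½(92.5 + 1475/14)(391/14 − 26.5) = 6925/49.
Government spending = 4 × 1475/14 = 2950/7.
DWL = ½ × 4 × (1475/14 − 92.5) = 180/7; fraction = (180/7) / (2950/7) = 18/295.

DWL / government spending = 18/295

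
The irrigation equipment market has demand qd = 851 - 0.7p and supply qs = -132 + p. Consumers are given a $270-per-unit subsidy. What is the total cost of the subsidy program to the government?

Pre-subsidy: 851 - 0.7p = -132 + p gives p* = 9830/17, q* = 7586/17.
With the rebate, buyers effectively pay pb = ps − 270, where ps is the price sellers receive.
Demand in terms of ps becomes qd = 851 − 0.7(ps − 270) = 1040 - 0.7ps. Setting this equal to supply: 1040 - 0.7ps = -132 + ps, so ps = 11720/17.
Buyers pay pb = 11720/17 − 270 = 7130/17; q' = -132 + 1·(11720/17) = 9476/17.
Government outlay = subsidy × quantity = 270 × 9476/17 = 2558520/17.

Government cost = 2558520/17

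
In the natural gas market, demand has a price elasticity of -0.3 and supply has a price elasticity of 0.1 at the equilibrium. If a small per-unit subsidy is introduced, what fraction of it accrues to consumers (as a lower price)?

For a small subsidy around the equilibrium, the benefit split depends on the relative slopes, which at a point are proportional to the elasticities.
Buyer share = εs/(εs + |εd|) = 0.1/(0.1 + 0.3) = 0.25; seller share = |εd|/(εs + |εd|) = 0.75.

Consumer share = 0.25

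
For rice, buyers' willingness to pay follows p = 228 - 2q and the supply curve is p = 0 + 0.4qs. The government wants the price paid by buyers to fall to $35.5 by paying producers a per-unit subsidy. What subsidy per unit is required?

At a buyer price of 35.5, quantity demanded is 114 − 0.5·35.5 = 96.25.
Sellers supply 96.25 only when they receive ps = 0 + 0.4·96.25 = 38.5.
s = ps − pb = 38.5 − 35.5 = 3.

Required subsidy s = $3 per unit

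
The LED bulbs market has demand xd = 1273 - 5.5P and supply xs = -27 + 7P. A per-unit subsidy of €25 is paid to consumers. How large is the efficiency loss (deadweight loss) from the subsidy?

Deadweight loss = €962.5

Pre-subsidy: 1273 - 5.5P = -27 + 7P gives P* = 104, x* = 701.
With the rebate, buyers effectively pay Pb = Ps − 25, where Ps is the price sellers receive.
Demand in terms of Ps becomes xd = 1273 − 5.5(Ps − 25) = 1410.5 - 5.5Ps. Setting this equal to supply: 1410.5 - 5.5Ps = -27 + 7Ps, so Ps = 115.
Buyers pay Pb = 115 − 25 = 90; x' = -27 + 7·115 = 778.
The subsidy expands output by 778 − 701 = 77 past the efficient level; on those units the gap between marginal cost and willingness to pay runs from 0 up to 25.
DWL = ½ × 25 × 77 = 962.5.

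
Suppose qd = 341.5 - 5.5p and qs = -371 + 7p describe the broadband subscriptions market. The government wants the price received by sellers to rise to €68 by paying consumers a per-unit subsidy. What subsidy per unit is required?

Required subsidy s = €25 per unit

At a seller price of 68, quantity supplied is -371 + 7·68 = 105.
Buyers absorb 105 only when they pay pb with 341.5 − 5.5·pb = 105, i.e. pb = 43.
s = ps − pb = 68 − 43 = 25.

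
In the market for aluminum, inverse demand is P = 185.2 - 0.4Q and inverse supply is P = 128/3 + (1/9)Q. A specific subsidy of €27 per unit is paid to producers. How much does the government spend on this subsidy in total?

Pre-subsidy: 185.2 - 0.4Q = 128/3 + (1/9)Q gives Q* = 6414/23 and P* = 1694/23.
With the subsidy, sellers receive Ps = Pb + 27 for each unit, where Pb is the price buyers pay.
On the curves, Pb = 185.2 - 0.4Q and Ps = 128/3 + (1/9)Q; the wedge Ps − Pb = 27 gives 128/3 + (1/9)Q − (185.2 - 0.4Q) = 27, so Q' = 7629/23.
Then Pb = 185.2 − 0.4·(7629/23) = 1208/23 and Ps = 128/3 + (1/9)·(7629/23) = 1829/23.
Government outlay = subsidy × quantity = 27 × 7629/23 = 205983/23.

Government cost = 205983/23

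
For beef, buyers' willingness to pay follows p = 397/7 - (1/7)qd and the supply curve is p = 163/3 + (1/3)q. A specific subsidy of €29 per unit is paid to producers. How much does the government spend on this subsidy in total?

Pre-subsidy: 397/7 - (1/7)q = 163/3 + (1/3)q gives q* = 5 and p* = 56.
With the subsidy, sellers receive ps = pb + 29 for each unit, where pb is the price buyers pay.
On the curves, pb = 397/7 - (1/7)q and ps = 163/3 + (1/3)q; the wedge ps − pb = 29 gives 163/3 + (1/3)q − (397/7 - (1/7)q) = 29, so q' = 65.9.
Then pb = 397/7 − (1/7)·65.9 = 47.3 and ps = 163/3 + (1/3)·65.9 = 76.3.
Government outlay = subsidy × quantity = 29 × 65.9 = 1911.1.

Government cost = €1911.1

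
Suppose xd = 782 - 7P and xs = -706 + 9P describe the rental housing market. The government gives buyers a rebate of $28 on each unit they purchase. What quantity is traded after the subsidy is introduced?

Pre-subsidy: 782 - 7P = -706 + 9P gives P* = 93, x* = 131.
With the rebate, buyers effectively pay Pb = Ps − 28, where Ps is the price sellers receive.
Demand in terms of Ps becomes xd = 782 − 7(Ps − 28) = 978 - 7Ps. Setting this equal to supply: 978 - 7Ps = -706 + 9Ps, so Ps = 105.25.
Buyers pay Pb = 105.25 − 28 = 77.25; x' = -706 + 9·105.25 = 241.25.

x' = 241.25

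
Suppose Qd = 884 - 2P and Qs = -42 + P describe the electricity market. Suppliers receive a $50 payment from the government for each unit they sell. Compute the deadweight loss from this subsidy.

Pre-subsidy: 884 - 2P = -42 + P gives P* = 926/3, Q* = 800/3.
With the subsidy, sellers receive Ps = Pb + 50 for each unit, where Pb is the price buyers pay.
Supply in terms of Pb becomes Qs = -42 + 1(Pb + 50) = 8 + Pb. Setting this equal to demand: 884 - 2Pb = 8 + Pb, so Pb = 292.
Sellers receive Ps = 292 + 50 = 342; Q' = 884 − 2·292 = 300.
The subsidy expands output by 300 − 800/3 = 100/3 past the efficient level; on those units the gap between marginal cost and willingness to pay runs from 0 up to 50.
DWL = ½ × 50 × 100/3 = 2500/3.

Deadweight loss = 2500/3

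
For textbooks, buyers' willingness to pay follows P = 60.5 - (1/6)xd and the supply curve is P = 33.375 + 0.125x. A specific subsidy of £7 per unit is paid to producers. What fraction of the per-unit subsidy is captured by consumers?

Pre-subsidy: 60.5 - (1/6)x = 33.375 + 0.125x gives x* = 93 and P* = 45.
With the subsidy, sellers receive Ps = Pb + 7 for each unit, where Pb is the price buyers pay.
On the curves, Pb = 60.5 - (1/6)x and Ps = 33.375 + 0.125x; the wedge Ps − Pb = 7 gives 33.375 + 0.125x − (60.5 - (1/6)x) = 7, so x' = 117.
Then Pb = 60.5 − (1/6)·117 = 41 and Ps = 33.375 + 0.125·117 = 48.
Buyers' price falls by P* − Pb = 45 − 41 = 4; sellers' price rises by Ps − P* = 48 − 45 = 3.
So consumers capture 4/7 = 4/7 of each unit of subsidy.

Consumer share = 4/7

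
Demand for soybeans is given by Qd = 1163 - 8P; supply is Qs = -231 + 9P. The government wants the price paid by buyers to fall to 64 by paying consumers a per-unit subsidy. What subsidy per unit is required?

Required subsidy s = 34 per unit

At a buyer price of 64, quantity demanded is 1163 − 8·64 = 651.
Sellers supply 651 only when they receive Ps with -231 + 9·Ps = 651, i.e. Ps = 98.
s = Ps − Pb = 98 − 64 = 34.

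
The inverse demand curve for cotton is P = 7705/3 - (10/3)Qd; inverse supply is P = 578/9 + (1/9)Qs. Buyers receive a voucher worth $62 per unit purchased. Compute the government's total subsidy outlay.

Pre-subsidy: 7705/3 - (10/3)Q = 578/9 + (1/9)Q gives Q* = 727 and P* = 145.
With the rebate, buyers effectively pay Pb = Ps − 62, where Ps is the price sellers receive.
On the curves, Pb = 7705/3 - (10/3)Q and Ps = 578/9 + (1/9)Q; the wedge Ps − Pb = 62 gives 578/9 + (1/9)Q − (7705/3 - (10/3)Q) = 62, so Q' = 745.
Then Pb = 7705/3 − (10/3)·745 = 85 and Ps = 578/9 + (1/9)·745 = 147.
Government outlay = subsidy × quantity = 62 × 745 = 46190.

Government cost = $46190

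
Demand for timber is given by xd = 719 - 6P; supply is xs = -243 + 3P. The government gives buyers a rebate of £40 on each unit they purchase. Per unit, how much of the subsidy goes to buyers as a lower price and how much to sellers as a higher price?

Buyers gain 40/3 per unit; sellers gain 80/3 per unit

Pre-subsidy: 719 - 6P = -243 + 3P gives P* = 962/9, x* = 233/3.
With the rebate, buyers effectively pay Pb = Ps − 40, where Ps is the price sellers receive.
Demand in terms of Ps becomes xd = 719 − 6(Ps − 40) = 959 - 6Ps. Setting this equal to supply: 959 - 6Ps = -243 + 3Ps, so Ps = 1202/9.
Buyers pay Pb = 1202/9 − 40 = 842/9; x' = -243 + 3·(1202/9) = 473/3.
Buyers' price falls by P* − Pb = 962/9 − 842/9 = 40/3; sellers' price rises by Ps − P* = 1202/9 − 962/9 = 80/3.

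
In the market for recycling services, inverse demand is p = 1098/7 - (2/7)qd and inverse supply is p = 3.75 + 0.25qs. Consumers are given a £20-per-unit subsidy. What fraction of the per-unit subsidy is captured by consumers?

Pre-subsidy: 1098/7 - (2/7)q = 3.75 + 0.25q gives q* = 285.8 and p* = 75.2.
With the rebate, buyers effectively pay pb = ps − 20, where ps is the price sellers receive.
On the curves, pb = 1098/7 - (2/7)q and ps = 3.75 + 0.25q; the wedge ps − pb = 20 gives 3.75 + 0.25q − (1098/7 - (2/7)q) = 20, so q' = 4847/15.
Then pb = 1098/7 − (2/7)·(4847/15) = 968/15 and ps = 3.75 + 0.25·(4847/15) = 1268/15.
Buyers' price falls by p* − pb = 75.2 − 968/15 = 32/3; sellers' price rises by ps − p* = 1268/15 − 75.2 = 28/3.
So consumers capture (32/3)/20 = 8/15 of each unit of subsidy.

Consumer share = 8/15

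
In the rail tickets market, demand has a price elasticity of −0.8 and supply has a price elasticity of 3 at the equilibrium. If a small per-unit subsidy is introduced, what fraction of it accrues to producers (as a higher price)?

Producer share = 4/19

For a small subsidy around the equilibrium, the benefit split depends on the relative slopes, which at a point are proportional to the elasticities.
Buyer share = εs/(εs + |εd|) = 3/(3 + 0.8) = 15/19; seller share = |εd|/(εs + |εd|) = 4/19.
So producers capture 4/19 of the subsidy.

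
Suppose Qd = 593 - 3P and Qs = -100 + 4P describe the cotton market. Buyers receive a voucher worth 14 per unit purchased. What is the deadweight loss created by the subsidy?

Deadweight loss = 168

Pre-subsidy: 593 - 3P = -100 + 4P gives P* = 99, Q* = 296.
With the rebate, buyers effectively pay Pb = Ps − 14, where Ps is the price sellers receive.
Demand in terms of Ps becomes Qd = 593 − 3(Ps − 14) = 635 - 3Ps. Setting this equal to supply: 635 - 3Ps = -100 + 4Ps, so Ps = 105.
Buyers pay Pb = 105 − 14 = 91; Q' = -100 + 4·105 = 320.
The subsidy expands output by 320 − 296 = 24 past the efficient level; on those units the gap between marginal cost and willingness to pay runs from 0 up to 14.
DWL = ½ × 14 × 24 = 168.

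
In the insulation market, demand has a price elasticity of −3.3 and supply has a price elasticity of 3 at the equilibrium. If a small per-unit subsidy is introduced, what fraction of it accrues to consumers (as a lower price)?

For a small subsidy around the equilibrium, the benefit split depends on the relative slopes, which at a point are proportional to the elasticities.
Buyer share = εs/(εs + |εd|) = 3/(3 + 3.3) = 10/21; seller share = |εd|/(εs + |εd|) = 11/21.

Consumer share = 10/21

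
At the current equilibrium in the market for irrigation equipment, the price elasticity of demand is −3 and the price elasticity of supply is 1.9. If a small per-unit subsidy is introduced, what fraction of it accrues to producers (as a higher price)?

For a small subsidy around the equilibrium, the benefit split depends on the relative slopes, which at a point are proportional to the elasticities.
Buyer share = εs/(εs + |εd|) = 1.9/(1.9 + 3) = 19/49; seller share = |εd|/(εs + |εd|) = 30/49.
So producers capture 30/49 of the subsidy.

Producer share = 30/49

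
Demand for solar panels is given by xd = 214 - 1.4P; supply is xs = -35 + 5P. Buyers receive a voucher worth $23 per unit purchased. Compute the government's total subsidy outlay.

Government cost = $4247.8125

Pre-subsidy: 214 - 1.4P = -35 + 5P gives P* = 38.90625, x* = 159.53125.
With the rebate, buyers effectively pay Pb = Ps − 23, where Ps is the price sellers receive.
Demand in terms of Ps becomes xd = 214 − 1.4(Ps − 23) = 246.2 - 1.4Ps. Setting this equal to supply: 246.2 - 1.4Ps = -35 + 5Ps, so Ps = 43.9375.
Buyers pay Pb = 43.9375 − 23 = 20.9375; x' = -35 + 5·43.9375 = 184.6875.
Government outlay = subsidy × quantity = 23 × 184.6875 = 4247.8125.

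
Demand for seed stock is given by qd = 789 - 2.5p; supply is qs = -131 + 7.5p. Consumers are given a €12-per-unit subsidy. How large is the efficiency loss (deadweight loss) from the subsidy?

Deadweight loss = €135

Pre-subsidy: 789 - 2.5p = -131 + 7.5p gives p* = 92, q* = 559.
With the rebate, buyers effectively pay pb = ps − 12, where ps is the price sellers receive.
Demand in terms of ps becomes qd = 789 − 2.5(ps − 12) = 819 - 2.5ps. Setting this equal to supply: 819 - 2.5ps = -131 + 7.5ps, so ps = 95.
Buyers pay pb = 95 − 12 = 83; q' = -131 + 7.5·95 = 581.5.
The subsidy expands output by 581.5 − 559 = 22.5 past the efficient level; on those units the gap between marginal cost and willingness to pay runs from 0 up to 12.
DWL = ½ × 12 × 22.5 = 135.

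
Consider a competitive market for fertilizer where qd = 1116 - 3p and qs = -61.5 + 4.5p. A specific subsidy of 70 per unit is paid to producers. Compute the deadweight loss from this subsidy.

Deadweight loss = 4410

Pre-subsidy: 1116 - 3p = -61.5 + 4.5p gives p* = 157, q* = 645.
With the subsidy, sellers receive ps = pb + 70 for each unit, where pb is the price buyers pay.
Supply in terms of pb becomes qs = -61.5 + 4.5(pb + 70) = 253.5 + 4.5pb. Setting this equal to demand: 1116 - 3pb = 253.5 + 4.5pb, so pb = 115.
Sellers receive ps = 115 + 70 = 185; q' = 1116 − 3·115 = 771.
The subsidy expands output by 771 − 645 = 126 past the efficient level; on those units the gap between marginal cost and willingness to pay runs from 0 up to 70.
DWL = ½ × 70 × 126 = 4410.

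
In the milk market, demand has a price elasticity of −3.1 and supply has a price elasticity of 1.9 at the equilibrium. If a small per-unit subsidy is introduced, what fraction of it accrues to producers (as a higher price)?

Producer share = 0.62

For a small subsidy around the equilibrium, the benefit split depends on the relative slopes, which at a point are proportional to the elasticities.
Buyer share = εs/(εs + |εd|) = 1.9/(1.9 + 3.1) = 0.38; seller share = |εd|/(εs + |εd|) = 0.62.
So producers capture 0.62 of the subsidy.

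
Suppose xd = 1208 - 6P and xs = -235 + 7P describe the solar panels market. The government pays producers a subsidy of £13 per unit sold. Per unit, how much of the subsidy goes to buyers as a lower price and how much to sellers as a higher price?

Buyers gain £7 per unit; sellers gain £6 per unit

Pre-subsidy: 1208 - 6P = -235 + 7P gives P* = 111, x* = 542.
With the subsidy, sellers receive Ps = Pb + 13 for each unit, where Pb is the price buyers pay.
Supply in terms of Pb becomes xs = -235 + 7(Pb + 13) = -144 + 7Pb. Setting this equal to demand: 1208 - 6Pb = -144 + 7Pb, so Pb = 104.
Sellers receive Ps = 104 + 13 = 117; x' = 1208 − 6·104 = 584.
Buyers' price falls by P* − Pb = 111 − 104 = 7; sellers' price rises by Ps − P* = 117 − 111 = 6.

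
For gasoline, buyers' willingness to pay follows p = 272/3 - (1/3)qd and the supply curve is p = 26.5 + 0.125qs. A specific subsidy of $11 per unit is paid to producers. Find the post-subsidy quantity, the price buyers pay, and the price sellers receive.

Pre-subsidy: 272/3 - (1/3)q = 26.5 + 0.125q gives q* = 140 and p* = 44.
With the subsidy, sellers receive ps = pb + 11 for each unit, where pb is the price buyers pay.
On the curves, pb = 272/3 - (1/3)q and ps = 26.5 + 0.125q; the wedge ps − pb = 11 gives 26.5 + 0.125q − (272/3 - (1/3)q) = 11, so q' = 164.
Then pb = 272/3 − (1/3)·164 = 36 and ps = 26.5 + 0.125·164 = 47.

q' = 164; buyers pay $36; sellers receive $47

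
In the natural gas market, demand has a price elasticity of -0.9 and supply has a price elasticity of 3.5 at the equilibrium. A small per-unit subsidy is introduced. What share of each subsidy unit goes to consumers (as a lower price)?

For a small subsidy around the equilibrium, the benefit split depends on the relative slopes, which at a point are proportional to the elasticities.
Buyer share = εs/(εs + |εd|) = 3.5/(3.5 + 0.9) = 35/44; seller share = |εd|/(εs + |εd|) = 9/44.

Consumer share = 35/44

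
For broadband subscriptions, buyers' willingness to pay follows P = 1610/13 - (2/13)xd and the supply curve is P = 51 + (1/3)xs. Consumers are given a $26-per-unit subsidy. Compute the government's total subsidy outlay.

Government cost = 100230/19

Pre-subsidy: 1610/13 - (2/13)x = 51 + (1/3)x gives x* = 2841/19 and P* = 1916/19.
With the rebate, buyers effectively pay Pb = Ps − 26, where Ps is the price sellers receive.
On the curves, Pb = 1610/13 - (2/13)x and Ps = 51 + (1/3)x; the wedge Ps − Pb = 26 gives 51 + (1/3)x − (1610/13 - (2/13)x) = 26, so x' = 3855/19.
Then Pb = 1610/13 − (2/13)·(3855/19) = 1760/19 and Ps = 51 + (1/3)·(3855/19) = 2254/19.
Government outlay = subsidy × quantity = 26 × 3855/19 = 100230/19.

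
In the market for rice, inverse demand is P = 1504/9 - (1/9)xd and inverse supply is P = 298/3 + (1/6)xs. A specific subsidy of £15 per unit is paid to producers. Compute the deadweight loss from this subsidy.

Pre-subsidy: 1504/9 - (1/9)x = 298/3 + (1/6)x gives x* = 244 and P* = 140.
With the subsidy, sellers receive Ps = Pb + 15 for each unit, where Pb is the price buyers pay.
On the curves, Pb = 1504/9 - (1/9)x and Ps = 298/3 + (1/6)x; the wedge Ps − Pb = 15 gives 298/3 + (1/6)x − (1504/9 - (1/9)x) = 15, so x' = 298.
Then Pb = 1504/9 − (1/9)·298 = 134 and Ps = 298/3 + (1/6)·298 = 149.
The subsidy expands output by 298 − 244 = 54 past the efficient level; on those units the gap between marginal cost and willingness to pay runs from 0 up to 15.
DWL = ½ × 15 × 54 = 405.

Deadweight loss = £405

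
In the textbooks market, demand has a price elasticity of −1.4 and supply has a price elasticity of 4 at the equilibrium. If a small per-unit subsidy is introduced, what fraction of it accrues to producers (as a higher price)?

Producer share = 7/27

For a small subsidy around the equilibrium, the benefit split depends on the relative slopes, which at a point are proportional to the elasticities.
Buyer share = εs/(εs + |εd|) = 4/(4 + 1.4) = 20/27; seller share = |εd|/(εs + |εd|) = 7/27.
So producers capture 7/27 of the subsidy.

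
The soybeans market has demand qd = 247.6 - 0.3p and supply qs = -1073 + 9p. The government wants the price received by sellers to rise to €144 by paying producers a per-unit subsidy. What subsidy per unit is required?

Required subsidy s = €62 per unit

At a seller price of 144, quantity supplied is -1073 + 9·144 = 223.
Buyers absorb 223 only when they pay pb with 247.6 − 0.3·pb = 223, i.e. pb = 82.
s = ps − pb = 144 − 82 = 62.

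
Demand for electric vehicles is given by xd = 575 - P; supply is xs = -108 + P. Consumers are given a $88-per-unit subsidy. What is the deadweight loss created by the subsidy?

Pre-subsidy: 575 - P = -108 + P gives P* = 341.5, x* = 233.5.
With the rebate, buyers effectively pay Pb = Ps − 88, where Ps is the price sellers receive.
Demand in terms of Ps becomes xd = 575 − 1(Ps − 88) = 663 - Ps. Setting this equal to supply: 663 - Ps = -108 + Ps, so Ps = 385.5.
Buyers pay Pb = 385.5 − 88 = 297.5; x' = -108 + 1·385.5 = 277.5.
The subsidy expands output by 277.5 − 233.5 = 44 past the efficient level; on those units the gap between marginal cost and willingness to pay runs from 0 up to 88.
DWL = ½ × 88 × 44 = 1936.

Deadweight loss = $1936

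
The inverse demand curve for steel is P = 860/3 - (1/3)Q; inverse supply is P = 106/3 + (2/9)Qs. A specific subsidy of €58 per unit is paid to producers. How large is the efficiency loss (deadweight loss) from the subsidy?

Pre-subsidy: 860/3 - (1/3)Q = 106/3 + (2/9)Q gives Q* = 452.4 and P* = 2038/15.
With the subsidy, sellers receive Ps = Pb + 58 for each unit, where Pb is the price buyers pay.
On the curves, Pb = 860/3 - (1/3)Q and Ps = 106/3 + (2/9)Q; the wedge Ps − Pb = 58 gives 106/3 + (2/9)Q − (860/3 - (1/3)Q) = 58, so Q' = 556.8.
Then Pb = 860/3 − (1/3)·556.8 = 1516/15 and Ps = 106/3 + (2/9)·556.8 = 2386/15.
The subsidy expands output by 556.8 − 452.4 = 104.4 past the efficient level; on those units the gap between marginal cost and willingness to pay runs from 0 up to 58.
DWL = ½ × 58 × 104.4 = 3027.6.

Deadweight loss = €3027.6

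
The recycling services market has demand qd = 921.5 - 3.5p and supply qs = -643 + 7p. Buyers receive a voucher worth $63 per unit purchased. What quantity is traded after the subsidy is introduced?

Pre-subsidy: 921.5 - 3.5p = -643 + 7p gives p* = 149, q* = 400.
With the rebate, buyers effectively pay pb = ps − 63, where ps is the price sellers receive.
Demand in terms of ps becomes qd = 921.5 − 3.5(ps − 63) = 1142 - 3.5ps. Setting this equal to supply: 1142 - 3.5ps = -643 + 7ps, so ps = 170.
Buyers pay pb = 170 − 63 = 107; q' = -643 + 7·170 = 547.

q' = 547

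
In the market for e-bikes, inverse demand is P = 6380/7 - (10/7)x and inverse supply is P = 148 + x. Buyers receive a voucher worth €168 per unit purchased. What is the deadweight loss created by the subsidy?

Pre-subsidy: 6380/7 - (10/7)x = 148 + x gives x* = 5344/17 and P* = 7860/17.
With the rebate, buyers effectively pay Pb = Ps − 168, where Ps is the price sellers receive.
On the curves, Pb = 6380/7 - (10/7)x and Ps = 148 + x; the wedge Ps − Pb = 168 gives 148 + x − (6380/7 - (10/7)x) = 168, so x' = 6520/17.
Then Pb = 6380/7 − (10/7)·(6520/17) = 6180/17 and Ps = 148 + 1·(6520/17) = 9036/17.
The subsidy expands output by 6520/17 − 5344/17 = 1176/17 past the efficient level; on those units the gap between marginal cost and willingness to pay runs from 0 up to 168.
DWL = ½ × 168 × 1176/17 = 98784/17.

Deadweight loss = 98784/17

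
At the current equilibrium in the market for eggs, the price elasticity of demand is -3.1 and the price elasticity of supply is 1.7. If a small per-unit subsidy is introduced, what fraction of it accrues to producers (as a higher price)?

Producer share = 31/48

For a small subsidy around the equilibrium, the benefit split depends on the relative slopes, which at a point are proportional to the elasticities.
Buyer share = εs/(εs + |εd|) = 1.7/(1.7 + 3.1) = 17/48; seller share = |εd|/(εs + |εd|) = 31/48.
So producers capture 31/48 of the subsidy.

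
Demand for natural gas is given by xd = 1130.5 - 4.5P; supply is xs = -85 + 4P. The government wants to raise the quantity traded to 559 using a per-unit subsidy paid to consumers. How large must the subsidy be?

Required subsidy s = 34 per unit

At x = 559, invert demand for the buyer price: Pb = (1130.5 − 559)/4.5 = 127; invert supply for the seller price: Ps = (559 − (-85))/4 = 161.
The subsidy must fill the gap: s = Ps − Pb = 161 − 127 = 34.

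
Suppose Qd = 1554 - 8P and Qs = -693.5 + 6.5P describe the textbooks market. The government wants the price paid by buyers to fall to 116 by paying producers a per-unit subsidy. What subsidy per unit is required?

At a buyer price of 116, quantity demanded is 1554 − 8·116 = 626.
Sellers supply 626 only when they receive Ps with -693.5 + 6.5·Ps = 626, i.e. Ps = 203.
s = Ps − Pb = 203 − 116 = 87.

Required subsidy s = 87 per unit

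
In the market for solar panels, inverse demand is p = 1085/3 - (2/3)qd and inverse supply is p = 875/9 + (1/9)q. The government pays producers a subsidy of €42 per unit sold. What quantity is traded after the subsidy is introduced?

q' = 394

Pre-subsidy: 1085/3 - (2/3)q = 875/9 + (1/9)q gives q* = 340 and p* = 135.
With the subsidy, sellers receive ps = pb + 42 for each unit, where pb is the price buyers pay.
On the curves, pb = 1085/3 - (2/3)q and ps = 875/9 + (1/9)q; the wedge ps − pb = 42 gives 875/9 + (1/9)q − (1085/3 - (2/3)q) = 42, so q' = 394.
Then pb = 1085/3 − (2/3)·394 = 99 and ps = 875/9 + (1/9)·394 = 141.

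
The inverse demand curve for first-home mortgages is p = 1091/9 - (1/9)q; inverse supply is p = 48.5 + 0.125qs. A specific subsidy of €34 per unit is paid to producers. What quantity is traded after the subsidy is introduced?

Pre-subsidy: 1091/9 - (1/9)q = 48.5 + 0.125q gives q* = 308 and p* = 87.
With the subsidy, sellers receive ps = pb + 34 for each unit, where pb is the price buyers pay.
On the curves, pb = 1091/9 - (1/9)q and ps = 48.5 + 0.125q; the wedge ps − pb = 34 gives 48.5 + 0.125q − (1091/9 - (1/9)q) = 34, so q' = 452.
Then pb = 1091/9 − (1/9)·452 = 71 and ps = 48.5 + 0.125·452 = 105.

q' = 452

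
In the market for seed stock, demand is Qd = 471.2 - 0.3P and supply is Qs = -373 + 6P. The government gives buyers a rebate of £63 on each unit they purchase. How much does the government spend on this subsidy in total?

Pre-subsidy: 471.2 - 0.3P = -373 + 6P gives P* = 134, Q* = 431.
With the rebate, buyers effectively pay Pb = Ps − 63, where Ps is the price sellers receive.
Demand in terms of Ps becomes Qd = 471.2 − 0.3(Ps − 63) = 490.1 - 0.3Ps. Setting this equal to supply: 490.1 - 0.3Ps = -373 + 6Ps, so Ps = 137.
Buyers pay Pb = 137 − 63 = 74; Q' = -373 + 6·137 = 449.
Government outlay = subsidy × quantity = 63 × 449 = 28287.

Government cost = £28287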